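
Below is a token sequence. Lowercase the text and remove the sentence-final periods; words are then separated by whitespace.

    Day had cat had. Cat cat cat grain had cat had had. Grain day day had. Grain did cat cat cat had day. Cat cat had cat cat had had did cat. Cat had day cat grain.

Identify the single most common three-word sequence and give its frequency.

"cat cat had", 4 times

Trigram frequencies (highest first):
  cat cat had: 4
  had cat had: 2
  cat had cat: 2
  had cat cat: 2
  cat cat cat: 2
  cat had had: 2
  … (18 more, each ≤ 2)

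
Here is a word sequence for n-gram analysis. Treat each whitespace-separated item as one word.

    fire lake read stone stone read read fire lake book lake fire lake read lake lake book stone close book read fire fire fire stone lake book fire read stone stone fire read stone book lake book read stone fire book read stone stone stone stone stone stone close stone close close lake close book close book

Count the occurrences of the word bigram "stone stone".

7

Scanning the 56 overlapping bigram windows for "stone stone":
  position 4–5: stone stone
  position 30–31: stone stone
  position 43–44: stone stone
  position 44–45: stone stone
  position 45–46: stone stone
  position 46–47: stone stone
  position 47–48: stone stone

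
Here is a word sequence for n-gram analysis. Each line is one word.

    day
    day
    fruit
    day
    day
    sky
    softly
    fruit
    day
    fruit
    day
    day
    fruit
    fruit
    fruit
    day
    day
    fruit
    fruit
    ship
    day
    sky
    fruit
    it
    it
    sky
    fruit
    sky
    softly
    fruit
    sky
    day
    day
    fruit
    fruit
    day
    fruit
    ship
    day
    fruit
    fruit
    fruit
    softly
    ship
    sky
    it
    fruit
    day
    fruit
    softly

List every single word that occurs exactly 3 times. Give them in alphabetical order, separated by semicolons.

it; ship

Unigram counts meeting the condition (exactly 3 times):
  it: 3
  ship: 3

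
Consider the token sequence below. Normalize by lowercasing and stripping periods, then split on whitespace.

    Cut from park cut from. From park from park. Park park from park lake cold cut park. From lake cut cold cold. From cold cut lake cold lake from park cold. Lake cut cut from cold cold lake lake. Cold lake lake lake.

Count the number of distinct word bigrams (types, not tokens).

43 tokens → 42 bigram windows in total.
Repeated bigrams (each contributes count−1 duplicates):
  from park: 5
  cold lake: 4
  cut from: 3
  lake cold: 3
  lake lake: 3
  park from: 3
  cold cold: 2
  cold cut: 2
  … (3 more repeated)
20 duplicate windows → 42 − 20 = 22 distinct.

22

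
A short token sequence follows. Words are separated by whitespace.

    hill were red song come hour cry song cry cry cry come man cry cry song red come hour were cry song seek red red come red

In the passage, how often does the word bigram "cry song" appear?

Scanning the 26 overlapping bigram windows for "cry song":
  position 7–8: cry song
  position 15–16: cry song
  position 21–22: cry song

3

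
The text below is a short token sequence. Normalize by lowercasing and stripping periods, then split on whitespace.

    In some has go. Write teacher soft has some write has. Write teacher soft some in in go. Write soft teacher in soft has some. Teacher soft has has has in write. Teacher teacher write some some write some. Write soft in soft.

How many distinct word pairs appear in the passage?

28

43 tokens → 42 bigram windows in total.
Repeated bigrams (each contributes count−1 duplicates):
  soft has: 3
  some write: 3
  teacher soft: 3
  write teacher: 3
  go write: 2
  has has: 2
  has some: 2
  in soft: 2
  … (2 more repeated)
14 duplicate windows → 42 − 14 = 28 distinct.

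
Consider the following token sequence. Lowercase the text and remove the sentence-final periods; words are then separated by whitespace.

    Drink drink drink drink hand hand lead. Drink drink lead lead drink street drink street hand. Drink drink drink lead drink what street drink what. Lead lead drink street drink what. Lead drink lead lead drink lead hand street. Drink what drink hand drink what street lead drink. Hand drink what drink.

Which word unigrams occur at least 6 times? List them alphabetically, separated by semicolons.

drink; hand; lead; street; what

Unigram counts meeting the condition (at least 6 times):
  drink: 23
  hand: 6
  lead: 11
  street: 6
  what: 6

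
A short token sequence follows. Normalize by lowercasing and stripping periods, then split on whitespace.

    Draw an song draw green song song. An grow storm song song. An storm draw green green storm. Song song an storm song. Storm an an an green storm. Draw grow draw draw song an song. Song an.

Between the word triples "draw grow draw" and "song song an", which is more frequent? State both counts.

"draw grow draw": 1 occurrence
"song song an": 4 occurrences

"song song an" (4 vs 1)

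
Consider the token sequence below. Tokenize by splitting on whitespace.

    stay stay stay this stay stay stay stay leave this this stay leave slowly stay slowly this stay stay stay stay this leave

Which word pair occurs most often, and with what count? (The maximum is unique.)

"stay stay", 8 times

Bigram frequencies (highest first):
  stay stay: 8
  this stay: 3
  stay this: 2
  stay leave: 2
  leave this: 1
  this this: 1
  … (5 more, each ≤ 1)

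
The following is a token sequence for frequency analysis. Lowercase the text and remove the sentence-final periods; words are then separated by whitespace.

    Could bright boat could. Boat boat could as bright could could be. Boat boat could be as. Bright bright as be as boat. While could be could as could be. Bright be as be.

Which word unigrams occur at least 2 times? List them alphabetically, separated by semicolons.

Unigram counts meeting the condition (at least 2 times):
  as: 6
  be: 7
  boat: 6
  bright: 5
  could: 9

as; be; boat; bright; could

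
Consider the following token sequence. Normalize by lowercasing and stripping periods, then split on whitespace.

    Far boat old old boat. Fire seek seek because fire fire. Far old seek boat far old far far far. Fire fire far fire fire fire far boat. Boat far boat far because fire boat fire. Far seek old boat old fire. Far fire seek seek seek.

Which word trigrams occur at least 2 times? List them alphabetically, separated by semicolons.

Trigram counts meeting the condition (at least 2 times):
  far fire fire: 2
  fire far fire: 2
  fire fire far: 3
  fire seek seek: 2

far fire fire; fire far fire; fire fire far; fire seek seek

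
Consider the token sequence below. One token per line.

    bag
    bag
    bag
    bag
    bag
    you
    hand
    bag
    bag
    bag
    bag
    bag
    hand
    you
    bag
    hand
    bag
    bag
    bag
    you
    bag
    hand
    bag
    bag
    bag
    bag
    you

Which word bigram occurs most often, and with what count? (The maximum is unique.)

"bag bag", 13 times

Bigram frequencies (highest first):
  bag bag: 13
  bag you: 3
  hand bag: 3
  bag hand: 3
  you bag: 2
  you hand: 1
  … (1 more, each ≤ 1)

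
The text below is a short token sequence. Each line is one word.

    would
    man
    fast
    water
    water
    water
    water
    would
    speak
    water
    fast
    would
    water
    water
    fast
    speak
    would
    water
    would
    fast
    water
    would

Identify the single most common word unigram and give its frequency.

Unigram frequencies (highest first):
  water: 9
  would: 6
  fast: 4
  speak: 2
  man: 1

"water", 9 times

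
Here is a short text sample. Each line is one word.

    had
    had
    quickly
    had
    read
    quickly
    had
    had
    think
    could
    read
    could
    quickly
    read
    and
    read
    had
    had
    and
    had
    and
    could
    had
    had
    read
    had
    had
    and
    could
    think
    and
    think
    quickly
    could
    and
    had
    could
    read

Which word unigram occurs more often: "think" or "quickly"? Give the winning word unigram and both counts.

"quickly" (4 vs 3)

"think": 3 occurrences
"quickly": 4 occurrences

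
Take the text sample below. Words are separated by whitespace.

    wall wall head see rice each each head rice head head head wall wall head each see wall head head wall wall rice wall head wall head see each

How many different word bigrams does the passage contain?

29 tokens → 28 bigram windows in total.
Repeated bigrams (each contributes count−1 duplicates):
  wall head: 5
  head head: 3
  head wall: 3
  wall wall: 3
  head see: 2
11 duplicate windows → 28 − 11 = 17 distinct.

17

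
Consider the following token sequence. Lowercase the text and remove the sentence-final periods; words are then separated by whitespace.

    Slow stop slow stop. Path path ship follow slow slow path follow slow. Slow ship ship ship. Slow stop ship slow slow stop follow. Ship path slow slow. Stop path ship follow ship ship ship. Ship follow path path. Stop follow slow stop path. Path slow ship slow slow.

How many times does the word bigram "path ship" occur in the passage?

2

Scanning the 48 overlapping bigram windows for "path ship":
  position 6–7: path ship
  position 30–31: path ship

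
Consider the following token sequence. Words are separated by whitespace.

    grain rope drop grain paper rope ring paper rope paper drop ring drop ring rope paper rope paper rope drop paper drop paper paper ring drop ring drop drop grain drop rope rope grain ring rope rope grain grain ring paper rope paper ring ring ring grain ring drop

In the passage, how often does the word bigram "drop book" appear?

Scanning the 48 overlapping bigram windows for "drop book":
  (none found)

0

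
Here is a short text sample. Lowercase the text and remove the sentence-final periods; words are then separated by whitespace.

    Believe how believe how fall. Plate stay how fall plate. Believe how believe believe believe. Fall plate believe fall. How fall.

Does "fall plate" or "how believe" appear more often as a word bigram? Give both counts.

"fall plate": 3 occurrences
"how believe": 2 occurrences

"fall plate" (3 vs 2)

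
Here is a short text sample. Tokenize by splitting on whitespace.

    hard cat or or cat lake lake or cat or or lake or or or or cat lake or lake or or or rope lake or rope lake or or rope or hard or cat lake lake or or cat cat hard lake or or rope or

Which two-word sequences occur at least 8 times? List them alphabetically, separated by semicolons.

lake or; or or

Bigram counts meeting the condition (at least 8 times):
  lake or: 8
  or or: 10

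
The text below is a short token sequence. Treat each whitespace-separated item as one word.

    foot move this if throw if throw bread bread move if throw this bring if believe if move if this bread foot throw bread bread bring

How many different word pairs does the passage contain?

20

26 tokens → 25 bigram windows in total.
Repeated bigrams (each contributes count−1 duplicates):
  if throw: 3
  bread bread: 2
  move if: 2
  throw bread: 2
5 duplicate windows → 25 − 5 = 20 distinct.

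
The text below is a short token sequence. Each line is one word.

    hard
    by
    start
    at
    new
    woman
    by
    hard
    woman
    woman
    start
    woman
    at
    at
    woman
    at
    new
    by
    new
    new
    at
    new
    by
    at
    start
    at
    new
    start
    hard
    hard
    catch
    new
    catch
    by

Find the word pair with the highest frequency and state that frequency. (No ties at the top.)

"at new", 4 times

Bigram frequencies (highest first):
  at new: 4
  start at: 2
  woman at: 2
  new by: 2
  hard by: 1
  by start: 1
  … (21 more, each ≤ 1)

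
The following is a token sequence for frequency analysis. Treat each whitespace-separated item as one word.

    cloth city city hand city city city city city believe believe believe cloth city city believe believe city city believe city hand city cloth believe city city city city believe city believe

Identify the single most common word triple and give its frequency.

Trigram frequencies (highest first):
  city city city: 5
  city city believe: 4
  cloth city city: 2
  city hand city: 2
  city believe believe: 2
  believe city city: 2
  … (12 more, each ≤ 2)

"city city city", 5 times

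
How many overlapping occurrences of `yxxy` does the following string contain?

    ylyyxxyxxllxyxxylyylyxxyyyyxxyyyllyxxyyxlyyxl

5

Sliding a length-4 window over the 45 characters (42 positions):
  position 4–7: yxxy
  position 13–16: yxxy
  position 21–24: yxxy
  position 27–30: yxxy
  position 35–38: yxxy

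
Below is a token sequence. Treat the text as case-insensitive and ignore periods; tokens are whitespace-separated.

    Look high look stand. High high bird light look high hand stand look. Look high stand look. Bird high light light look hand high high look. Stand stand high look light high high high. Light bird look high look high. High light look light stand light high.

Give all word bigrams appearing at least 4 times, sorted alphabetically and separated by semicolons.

high high; high look; look high

Bigram counts meeting the condition (at least 4 times):
  high high: 5
  high look: 4
  look high: 5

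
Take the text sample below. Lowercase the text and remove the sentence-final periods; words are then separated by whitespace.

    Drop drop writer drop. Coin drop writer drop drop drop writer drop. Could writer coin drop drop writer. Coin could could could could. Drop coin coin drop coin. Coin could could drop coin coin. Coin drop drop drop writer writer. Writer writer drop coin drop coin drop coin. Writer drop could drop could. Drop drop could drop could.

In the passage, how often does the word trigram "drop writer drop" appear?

3

Scanning the 56 overlapping trigram windows for "drop writer drop":
  position 2–4: drop writer drop
  position 6–8: drop writer drop
  position 10–12: drop writer drop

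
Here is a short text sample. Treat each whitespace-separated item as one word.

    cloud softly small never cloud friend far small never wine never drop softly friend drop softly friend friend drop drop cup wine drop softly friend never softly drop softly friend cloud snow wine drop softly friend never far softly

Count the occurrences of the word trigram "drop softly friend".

Scanning the 37 overlapping trigram windows for "drop softly friend":
  position 12–14: drop softly friend
  position 15–17: drop softly friend
  position 23–25: drop softly friend
  position 28–30: drop softly friend
  position 34–36: drop softly friend

5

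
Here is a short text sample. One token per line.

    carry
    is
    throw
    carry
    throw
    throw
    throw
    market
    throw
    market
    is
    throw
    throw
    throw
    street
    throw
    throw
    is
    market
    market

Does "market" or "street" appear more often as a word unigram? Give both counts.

"market": 4 occurrences
"street": 1 occurrence

"market" (4 vs 1)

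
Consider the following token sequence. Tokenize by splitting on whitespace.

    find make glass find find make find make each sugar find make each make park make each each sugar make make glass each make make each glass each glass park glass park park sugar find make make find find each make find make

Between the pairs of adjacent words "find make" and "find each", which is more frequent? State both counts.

"find make": 6 occurrences
"find each": 1 occurrence

"find make" (6 vs 1)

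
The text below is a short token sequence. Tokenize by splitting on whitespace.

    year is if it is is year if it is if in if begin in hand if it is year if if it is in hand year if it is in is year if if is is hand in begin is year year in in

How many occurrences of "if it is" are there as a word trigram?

5

Scanning the 43 overlapping trigram windows for "if it is":
  position 3–5: if it is
  position 8–10: if it is
  position 17–19: if it is
  position 22–24: if it is
  position 28–30: if it is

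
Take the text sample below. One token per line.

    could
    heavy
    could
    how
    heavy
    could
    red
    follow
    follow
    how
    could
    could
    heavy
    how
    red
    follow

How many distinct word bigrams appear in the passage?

12

16 tokens → 15 bigram windows in total.
Repeated bigrams (each contributes count−1 duplicates):
  could heavy: 2
  heavy could: 2
  red follow: 2
3 duplicate windows → 15 − 3 = 12 distinct.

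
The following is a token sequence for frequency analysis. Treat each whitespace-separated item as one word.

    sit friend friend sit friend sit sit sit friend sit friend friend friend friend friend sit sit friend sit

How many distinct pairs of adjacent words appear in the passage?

19 tokens → 18 bigram windows in total.
Repeated bigrams (each contributes count−1 duplicates):
  friend friend: 5
  friend sit: 5
  sit friend: 5
  sit sit: 3
14 duplicate windows → 18 − 14 = 4 distinct.

4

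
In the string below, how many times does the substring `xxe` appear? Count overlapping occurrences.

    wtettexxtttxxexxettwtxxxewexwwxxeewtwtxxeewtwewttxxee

Sliding a length-3 window over the 53 characters (51 positions):
  position 12–14: xxe
  position 15–17: xxe
  position 23–25: xxe
  position 31–33: xxe
  position 39–41: xxe
  position 50–52: xxe

6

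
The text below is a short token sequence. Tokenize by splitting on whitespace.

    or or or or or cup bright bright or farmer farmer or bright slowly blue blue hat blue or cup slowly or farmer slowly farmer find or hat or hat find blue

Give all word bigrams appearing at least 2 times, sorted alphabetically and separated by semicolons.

or cup; or farmer; or hat; or or

Bigram counts meeting the condition (at least 2 times):
  or cup: 2
  or farmer: 2
  or hat: 2
  or or: 4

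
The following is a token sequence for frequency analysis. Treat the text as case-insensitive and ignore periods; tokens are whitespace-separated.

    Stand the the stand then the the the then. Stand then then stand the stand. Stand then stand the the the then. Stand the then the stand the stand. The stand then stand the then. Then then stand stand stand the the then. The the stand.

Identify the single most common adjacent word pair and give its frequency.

"stand the", 8 times

Bigram frequencies (highest first):
  stand the: 8
  the the: 7
  the stand: 6
  then stand: 6
  the then: 5
  stand then: 4
  … (3 more, each ≤ 3)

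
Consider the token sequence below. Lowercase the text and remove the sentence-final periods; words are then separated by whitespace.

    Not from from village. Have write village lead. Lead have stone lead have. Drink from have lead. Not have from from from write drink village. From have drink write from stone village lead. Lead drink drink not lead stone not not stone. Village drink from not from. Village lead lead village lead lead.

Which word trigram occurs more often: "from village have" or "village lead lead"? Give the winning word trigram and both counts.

"from village have": 1 occurrence
"village lead lead": 4 occurrences

"village lead lead" (4 vs 1)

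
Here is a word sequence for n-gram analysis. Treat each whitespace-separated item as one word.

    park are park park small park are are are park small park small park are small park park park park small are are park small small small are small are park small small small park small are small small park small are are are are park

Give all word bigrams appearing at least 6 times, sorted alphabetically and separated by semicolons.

are are; park small; small park

Bigram counts meeting the condition (at least 6 times):
  are are: 6
  park small: 8
  small park: 6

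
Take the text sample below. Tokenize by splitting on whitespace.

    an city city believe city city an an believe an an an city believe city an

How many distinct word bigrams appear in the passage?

8

16 tokens → 15 bigram windows in total.
Repeated bigrams (each contributes count−1 duplicates):
  an an: 3
  an city: 2
  believe city: 2
  city an: 2
  city believe: 2
  city city: 2
7 duplicate windows → 15 − 7 = 8 distinct.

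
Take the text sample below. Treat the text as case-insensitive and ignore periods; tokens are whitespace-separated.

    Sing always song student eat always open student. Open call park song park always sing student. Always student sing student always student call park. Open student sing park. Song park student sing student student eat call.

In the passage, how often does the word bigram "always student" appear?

Scanning the 35 overlapping bigram windows for "always student":
  position 17–18: always student
  position 21–22: always student

2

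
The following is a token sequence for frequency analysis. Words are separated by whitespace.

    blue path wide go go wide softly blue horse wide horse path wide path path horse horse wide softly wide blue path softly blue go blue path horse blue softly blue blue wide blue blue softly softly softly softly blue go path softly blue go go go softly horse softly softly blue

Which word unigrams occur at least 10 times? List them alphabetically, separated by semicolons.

Unigram counts meeting the condition (at least 10 times):
  blue: 13
  softly: 12

blue; softly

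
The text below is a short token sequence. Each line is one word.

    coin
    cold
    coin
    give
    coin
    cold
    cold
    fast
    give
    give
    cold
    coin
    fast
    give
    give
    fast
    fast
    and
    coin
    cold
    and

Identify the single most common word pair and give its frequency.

"coin cold", 3 times

Bigram frequencies (highest first):
  coin cold: 3
  cold coin: 2
  fast give: 2
  give give: 2
  coin give: 1
  give coin: 1
  … (9 more, each ≤ 1)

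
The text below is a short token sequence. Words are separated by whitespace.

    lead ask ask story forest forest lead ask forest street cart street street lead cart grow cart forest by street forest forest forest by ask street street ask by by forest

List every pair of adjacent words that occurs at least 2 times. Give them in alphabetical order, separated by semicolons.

Bigram counts meeting the condition (at least 2 times):
  forest by: 2
  forest forest: 3
  lead ask: 2
  street street: 2

forest by; forest forest; lead ask; street street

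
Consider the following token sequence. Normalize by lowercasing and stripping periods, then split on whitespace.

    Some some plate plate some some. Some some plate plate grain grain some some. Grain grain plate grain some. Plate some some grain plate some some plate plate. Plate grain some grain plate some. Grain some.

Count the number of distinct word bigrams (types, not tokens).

36 tokens → 35 bigram windows in total.
Repeated bigrams (each contributes count−1 duplicates):
  some some: 7
  grain some: 4
  plate plate: 4
  plate some: 4
  some grain: 4
  some plate: 4
  grain plate: 3
  plate grain: 3
  … (1 more repeated)
26 duplicate windows → 35 − 26 = 9 distinct.

9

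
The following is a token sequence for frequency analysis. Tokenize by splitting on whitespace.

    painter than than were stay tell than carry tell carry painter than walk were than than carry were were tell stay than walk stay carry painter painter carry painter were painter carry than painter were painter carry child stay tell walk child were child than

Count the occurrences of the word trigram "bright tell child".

0

Scanning the 43 overlapping trigram windows for "bright tell child":
  (none found)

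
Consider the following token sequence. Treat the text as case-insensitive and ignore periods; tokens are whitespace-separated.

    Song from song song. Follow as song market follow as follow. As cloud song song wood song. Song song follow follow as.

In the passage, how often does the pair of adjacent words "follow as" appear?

Scanning the 21 overlapping bigram windows for "follow as":
  position 5–6: follow as
  position 9–10: follow as
  position 11–12: follow as
  position 21–22: follow as

4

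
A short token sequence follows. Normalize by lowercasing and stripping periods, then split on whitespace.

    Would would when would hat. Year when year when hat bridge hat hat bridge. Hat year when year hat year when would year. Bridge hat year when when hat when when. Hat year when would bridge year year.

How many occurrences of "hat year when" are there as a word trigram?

Scanning the 36 overlapping trigram windows for "hat year when":
  position 5–7: hat year when
  position 15–17: hat year when
  position 19–21: hat year when
  position 25–27: hat year when
  position 32–34: hat year when

5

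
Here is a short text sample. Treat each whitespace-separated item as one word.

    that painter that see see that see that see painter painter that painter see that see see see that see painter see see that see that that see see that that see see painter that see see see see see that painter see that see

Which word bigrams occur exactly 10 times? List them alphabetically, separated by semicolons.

Bigram counts meeting the condition (exactly 10 times):
  see see: 10
  that see: 10

see see; that see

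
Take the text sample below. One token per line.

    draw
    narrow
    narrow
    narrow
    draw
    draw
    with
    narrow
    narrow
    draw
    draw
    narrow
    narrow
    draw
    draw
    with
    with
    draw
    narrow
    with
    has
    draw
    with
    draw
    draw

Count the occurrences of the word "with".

Scanning the 25 tokens for "with":
  position 7: with
  position 16: with
  position 17: with
  position 20: with
  position 23: with

5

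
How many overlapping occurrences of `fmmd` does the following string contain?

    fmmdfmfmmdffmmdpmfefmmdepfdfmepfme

4

Sliding a length-4 window over the 34 characters (31 positions):
  position 1–4: fmmd
  position 7–10: fmmd
  position 12–15: fmmd
  position 20–23: fmmd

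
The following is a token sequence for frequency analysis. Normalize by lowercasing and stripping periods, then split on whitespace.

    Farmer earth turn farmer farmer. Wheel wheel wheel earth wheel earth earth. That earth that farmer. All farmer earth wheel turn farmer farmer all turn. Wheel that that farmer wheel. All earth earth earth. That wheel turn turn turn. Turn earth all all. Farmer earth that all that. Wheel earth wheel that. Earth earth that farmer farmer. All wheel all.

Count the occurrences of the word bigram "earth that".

Scanning the 59 overlapping bigram windows for "earth that":
  position 12–13: earth that
  position 14–15: earth that
  position 34–35: earth that
  position 45–46: earth that
  position 54–55: earth that

5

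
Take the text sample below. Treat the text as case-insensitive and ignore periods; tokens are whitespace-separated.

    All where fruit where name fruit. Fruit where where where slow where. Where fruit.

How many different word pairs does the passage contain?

9

14 tokens → 13 bigram windows in total.
Repeated bigrams (each contributes count−1 duplicates):
  where where: 3
  fruit where: 2
  where fruit: 2
4 duplicate windows → 13 − 4 = 9 distinct.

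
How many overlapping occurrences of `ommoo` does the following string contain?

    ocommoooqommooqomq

Sliding a length-5 window over the 18 characters (14 positions):
  position 3–7: ommoo
  position 10–14: ommoo

2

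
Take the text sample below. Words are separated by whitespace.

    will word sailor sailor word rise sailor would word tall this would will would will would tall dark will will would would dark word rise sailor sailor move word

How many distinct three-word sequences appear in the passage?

25

29 tokens → 27 trigram windows in total.
Repeated trigrams (each contributes count−1 duplicates):
  word rise sailor: 2
  would will would: 2
2 duplicate windows → 27 − 2 = 25 distinct.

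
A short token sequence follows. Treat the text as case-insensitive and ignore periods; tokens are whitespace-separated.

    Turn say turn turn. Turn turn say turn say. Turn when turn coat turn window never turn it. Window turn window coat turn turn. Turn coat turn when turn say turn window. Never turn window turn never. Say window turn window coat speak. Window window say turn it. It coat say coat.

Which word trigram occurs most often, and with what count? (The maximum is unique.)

Trigram frequencies (highest first):
  turn say turn: 4
  turn turn turn: 3
  turn when turn: 2
  turn coat turn: 2
  turn window never: 2
  window never turn: 2
  … (33 more, each ≤ 2)

"turn say turn", 4 times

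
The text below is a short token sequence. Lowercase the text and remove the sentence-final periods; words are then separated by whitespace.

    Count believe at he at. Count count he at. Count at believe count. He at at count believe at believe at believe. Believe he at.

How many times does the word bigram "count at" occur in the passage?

Scanning the 24 overlapping bigram windows for "count at":
  position 10–11: count at

1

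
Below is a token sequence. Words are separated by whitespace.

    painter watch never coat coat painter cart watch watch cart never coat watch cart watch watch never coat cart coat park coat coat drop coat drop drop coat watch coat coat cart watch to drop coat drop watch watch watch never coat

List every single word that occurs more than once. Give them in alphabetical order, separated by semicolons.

Unigram counts meeting the condition (more than once):
  cart: 5
  coat: 13
  drop: 5
  never: 4
  painter: 2
  watch: 11

cart; coat; drop; never; painter; watch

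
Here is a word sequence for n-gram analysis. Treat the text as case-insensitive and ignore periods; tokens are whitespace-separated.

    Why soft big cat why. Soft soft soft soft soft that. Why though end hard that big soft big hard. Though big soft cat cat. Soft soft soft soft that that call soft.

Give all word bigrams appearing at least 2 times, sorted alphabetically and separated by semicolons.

Bigram counts meeting the condition (at least 2 times):
  big soft: 2
  soft big: 2
  soft soft: 7
  soft that: 2
  why soft: 2

big soft; soft big; soft soft; soft that; why soft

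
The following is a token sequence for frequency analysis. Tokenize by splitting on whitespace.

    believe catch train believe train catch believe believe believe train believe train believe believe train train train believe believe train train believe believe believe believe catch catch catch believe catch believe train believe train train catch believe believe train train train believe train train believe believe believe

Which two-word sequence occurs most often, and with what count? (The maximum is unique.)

"believe believe", 10 times

Bigram frequencies (highest first):
  believe believe: 10
  believe train: 9
  train believe: 8
  train train: 7
  catch believe: 4
  believe catch: 3
  … (3 more, each ≤ 2)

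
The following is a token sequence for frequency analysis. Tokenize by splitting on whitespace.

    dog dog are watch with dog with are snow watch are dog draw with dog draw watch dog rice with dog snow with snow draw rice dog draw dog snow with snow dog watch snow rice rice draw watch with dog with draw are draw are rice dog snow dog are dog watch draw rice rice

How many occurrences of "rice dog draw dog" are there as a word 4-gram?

Scanning the 53 overlapping 4-gram windows for "rice dog draw dog":
  position 26–29: rice dog draw dog

1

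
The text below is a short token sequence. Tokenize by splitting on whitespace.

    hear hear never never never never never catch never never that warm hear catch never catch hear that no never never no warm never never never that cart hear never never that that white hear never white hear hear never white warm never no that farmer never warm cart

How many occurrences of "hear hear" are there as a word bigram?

2

Scanning the 48 overlapping bigram windows for "hear hear":
  position 1–2: hear hear
  position 38–39: hear hear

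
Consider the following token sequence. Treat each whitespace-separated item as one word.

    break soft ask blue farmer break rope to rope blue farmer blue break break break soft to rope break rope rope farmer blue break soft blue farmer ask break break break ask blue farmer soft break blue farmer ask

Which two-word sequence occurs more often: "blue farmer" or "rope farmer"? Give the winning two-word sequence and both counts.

"blue farmer": 5 occurrences
"rope farmer": 1 occurrence

"blue farmer" (5 vs 1)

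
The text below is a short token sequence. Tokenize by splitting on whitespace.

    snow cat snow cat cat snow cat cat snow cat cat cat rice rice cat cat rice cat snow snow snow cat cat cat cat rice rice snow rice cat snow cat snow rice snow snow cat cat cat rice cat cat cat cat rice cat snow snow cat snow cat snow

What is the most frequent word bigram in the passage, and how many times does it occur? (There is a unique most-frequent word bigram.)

Bigram frequencies (highest first):
  cat cat: 13
  snow cat: 9
  cat snow: 9
  cat rice: 5
  rice cat: 5
  snow snow: 4
  … (3 more, each ≤ 2)

"cat cat", 13 times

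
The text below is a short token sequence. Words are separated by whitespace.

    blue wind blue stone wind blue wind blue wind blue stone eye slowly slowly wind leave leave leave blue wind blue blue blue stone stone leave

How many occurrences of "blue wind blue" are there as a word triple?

Scanning the 24 overlapping trigram windows for "blue wind blue":
  position 1–3: blue wind blue
  position 6–8: blue wind blue
  position 8–10: blue wind blue
  position 19–21: blue wind blue

4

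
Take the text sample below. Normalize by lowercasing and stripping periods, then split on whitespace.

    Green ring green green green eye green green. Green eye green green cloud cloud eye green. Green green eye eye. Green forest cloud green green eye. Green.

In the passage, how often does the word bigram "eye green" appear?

Scanning the 26 overlapping bigram windows for "eye green":
  position 6–7: eye green
  position 10–11: eye green
  position 15–16: eye green
  position 20–21: eye green
  position 26–27: eye green

5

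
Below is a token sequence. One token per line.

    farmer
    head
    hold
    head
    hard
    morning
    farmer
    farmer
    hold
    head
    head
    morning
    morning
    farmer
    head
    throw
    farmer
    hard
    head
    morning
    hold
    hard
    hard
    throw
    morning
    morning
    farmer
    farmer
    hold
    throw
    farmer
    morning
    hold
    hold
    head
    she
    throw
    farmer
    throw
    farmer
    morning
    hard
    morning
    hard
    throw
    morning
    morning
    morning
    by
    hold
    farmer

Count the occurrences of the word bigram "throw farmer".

Scanning the 50 overlapping bigram windows for "throw farmer":
  position 16–17: throw farmer
  position 30–31: throw farmer
  position 37–38: throw farmer
  position 39–40: throw farmer

4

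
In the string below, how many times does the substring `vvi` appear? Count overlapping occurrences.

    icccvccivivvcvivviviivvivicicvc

Sliding a length-3 window over the 31 characters (29 positions):
  position 16–18: vvi
  position 22–24: vvi

2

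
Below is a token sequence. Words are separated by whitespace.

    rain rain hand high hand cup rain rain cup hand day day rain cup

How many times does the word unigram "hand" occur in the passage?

Scanning the 14 tokens for "hand":
  position 3: hand
  position 5: hand
  position 10: hand

3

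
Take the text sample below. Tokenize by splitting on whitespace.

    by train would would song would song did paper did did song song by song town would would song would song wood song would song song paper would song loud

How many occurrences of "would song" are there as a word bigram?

Scanning the 29 overlapping bigram windows for "would song":
  position 4–5: would song
  position 6–7: would song
  position 18–19: would song
  position 20–21: would song
  position 24–25: would song
  position 28–29: would song

6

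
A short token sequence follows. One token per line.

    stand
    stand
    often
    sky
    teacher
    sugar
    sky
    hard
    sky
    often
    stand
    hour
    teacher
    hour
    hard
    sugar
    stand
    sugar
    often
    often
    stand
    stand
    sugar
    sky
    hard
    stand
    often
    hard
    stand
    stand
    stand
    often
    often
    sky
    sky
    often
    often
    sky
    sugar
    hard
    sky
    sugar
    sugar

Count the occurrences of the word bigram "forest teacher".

Scanning the 42 overlapping bigram windows for "forest teacher":
  (none found)

0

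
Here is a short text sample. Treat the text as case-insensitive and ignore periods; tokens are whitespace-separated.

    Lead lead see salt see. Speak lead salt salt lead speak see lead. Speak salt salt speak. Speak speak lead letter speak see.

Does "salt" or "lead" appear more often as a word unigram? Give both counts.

"salt": 5 occurrences
"lead": 6 occurrences

"lead" (6 vs 5)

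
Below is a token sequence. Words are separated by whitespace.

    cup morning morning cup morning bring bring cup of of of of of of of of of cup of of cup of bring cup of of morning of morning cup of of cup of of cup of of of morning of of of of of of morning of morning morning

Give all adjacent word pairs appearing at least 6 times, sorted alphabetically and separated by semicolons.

cup of; of of

Bigram counts meeting the condition (at least 6 times):
  cup of: 7
  of of: 19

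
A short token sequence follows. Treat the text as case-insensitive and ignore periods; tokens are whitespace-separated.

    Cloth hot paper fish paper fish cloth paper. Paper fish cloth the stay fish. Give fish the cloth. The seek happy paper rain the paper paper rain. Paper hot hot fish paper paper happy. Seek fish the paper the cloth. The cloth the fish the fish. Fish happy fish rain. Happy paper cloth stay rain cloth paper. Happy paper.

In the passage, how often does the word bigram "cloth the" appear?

Scanning the 58 overlapping bigram windows for "cloth the":
  position 11–12: cloth the
  position 18–19: cloth the
  position 40–41: cloth the
  position 42–43: cloth the

4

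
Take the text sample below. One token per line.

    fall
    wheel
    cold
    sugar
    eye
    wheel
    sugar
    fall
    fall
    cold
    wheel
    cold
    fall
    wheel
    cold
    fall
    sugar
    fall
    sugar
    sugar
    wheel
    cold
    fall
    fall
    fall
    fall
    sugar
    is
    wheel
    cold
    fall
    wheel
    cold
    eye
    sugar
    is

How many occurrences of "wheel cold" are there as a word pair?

6

Scanning the 35 overlapping bigram windows for "wheel cold":
  position 2–3: wheel cold
  position 11–12: wheel cold
  position 14–15: wheel cold
  position 21–22: wheel cold
  position 29–30: wheel cold
  position 32–33: wheel cold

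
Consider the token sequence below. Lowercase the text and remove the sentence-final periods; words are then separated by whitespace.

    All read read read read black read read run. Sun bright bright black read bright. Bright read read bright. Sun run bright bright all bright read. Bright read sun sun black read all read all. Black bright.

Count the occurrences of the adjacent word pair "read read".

5

Scanning the 36 overlapping bigram windows for "read read":
  position 2–3: read read
  position 3–4: read read
  position 4–5: read read
  position 7–8: read read
  position 17–18: read read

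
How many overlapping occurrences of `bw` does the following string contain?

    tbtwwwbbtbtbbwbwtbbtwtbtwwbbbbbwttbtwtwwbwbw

5

Sliding a length-2 window over the 44 characters (43 positions):
  position 13–14: bw
  position 15–16: bw
  position 31–32: bw
  position 41–42: bw
  position 43–44: bw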